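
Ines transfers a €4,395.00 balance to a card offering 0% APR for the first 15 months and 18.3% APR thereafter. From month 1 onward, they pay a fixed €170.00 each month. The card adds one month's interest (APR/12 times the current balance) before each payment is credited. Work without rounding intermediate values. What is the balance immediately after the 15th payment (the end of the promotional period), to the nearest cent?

Promo months 1–15 at r₀ = 0%/12 = 0; months 16+ at r₁ = 18.3%/12 = 0.01525.
After month 15 (no interest yet): B = €4,395.00 − 15·€170.00 = €1,845.00.

€1,845.00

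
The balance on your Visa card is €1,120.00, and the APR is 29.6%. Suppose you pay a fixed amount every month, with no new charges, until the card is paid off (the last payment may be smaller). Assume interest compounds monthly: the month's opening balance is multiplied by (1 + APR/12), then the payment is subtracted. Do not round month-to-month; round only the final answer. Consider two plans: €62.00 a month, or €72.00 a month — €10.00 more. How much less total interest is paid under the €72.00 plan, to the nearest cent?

Monthly rate r = 29.6%/12 = 2.46667% = 0.0246667.
At €62.00/mo: n = ⌈−ln(1 − rB₀/P)/ln(1+r)⌉ = 25 payments (last €12.94); total interest = total paid − €1,120.00 = €380.94.
At €72.00/mo: 20 payments (last €62.29); total interest €310.29.
Interest saved = €380.94 − €310.29 = €70.65.

€70.65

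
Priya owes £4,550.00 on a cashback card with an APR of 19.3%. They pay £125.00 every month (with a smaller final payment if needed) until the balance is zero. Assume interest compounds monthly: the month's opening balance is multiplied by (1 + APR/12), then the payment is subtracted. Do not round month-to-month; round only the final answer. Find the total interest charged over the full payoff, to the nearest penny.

£2,348.47

Monthly rate r = 19.3%/12 = 1.60833% = 0.0160833.
Payoff takes n = ⌈−ln(1 − rB₀/P)/ln(1+r)⌉ = ⌈55.187⌉ = 56 payments; the last is £23.47.
Total paid = 55·£125.00 + £23.47 = £6,898.47.
Total interest = total paid − principal = £6,898.47 − £4,550.00 = £2,348.47.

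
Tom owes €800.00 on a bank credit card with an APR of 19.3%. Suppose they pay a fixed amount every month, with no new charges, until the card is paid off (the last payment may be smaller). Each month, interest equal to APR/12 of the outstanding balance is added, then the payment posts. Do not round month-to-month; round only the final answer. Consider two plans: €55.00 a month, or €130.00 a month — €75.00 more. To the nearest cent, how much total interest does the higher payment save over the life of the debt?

Monthly rate r = 19.3%/12 = 1.60833% = 0.0160833.
At €55.00/mo: n = ⌈−ln(1 − rB₀/P)/ln(1+r)⌉ = 17 payments (last €38.73); total interest = total paid − €800.00 = €118.73.
At €130.00/mo: 7 payments (last €69.43); total interest €49.43.
Interest saved = €118.73 − €49.43 = €69.30.

€69.30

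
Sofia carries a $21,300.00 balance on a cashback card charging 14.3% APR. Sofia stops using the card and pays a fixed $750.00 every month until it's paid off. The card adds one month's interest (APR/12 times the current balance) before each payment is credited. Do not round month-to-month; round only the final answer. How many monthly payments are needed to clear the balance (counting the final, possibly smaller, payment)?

Monthly rate r = 14.3%/12 = 1.19167% = 0.0119167.
Recurrence: B ← B·(1+r) − $750.00.
Month 1: interest $253.83; balance after payment $20,803.83.
Month 2: interest $247.91; balance after payment $20,301.74.
Closed form: n = −ln(1 − rB₀/P)/ln(1+r) = −ln(0.66157)/ln(1.01192) ≈ 34.876, so the balance reaches zero during payment 35.

35 months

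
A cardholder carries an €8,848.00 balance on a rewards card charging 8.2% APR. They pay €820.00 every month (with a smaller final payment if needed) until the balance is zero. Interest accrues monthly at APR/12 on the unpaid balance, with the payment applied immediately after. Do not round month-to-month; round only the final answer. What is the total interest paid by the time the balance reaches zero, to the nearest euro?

€375

Monthly rate r = 8.2%/12 = 0.683333% = 0.00683333.
Payoff takes n = ⌈−ln(1 − rB₀/P)/ln(1+r)⌉ = ⌈11.247⌉ = 12 payments; the last is €203.06.
Total paid = 11·€820.00 + €203.06 = €9,223.06.
Total interest = total paid − principal = €9,223.06 − €8,848.00 = €375.06.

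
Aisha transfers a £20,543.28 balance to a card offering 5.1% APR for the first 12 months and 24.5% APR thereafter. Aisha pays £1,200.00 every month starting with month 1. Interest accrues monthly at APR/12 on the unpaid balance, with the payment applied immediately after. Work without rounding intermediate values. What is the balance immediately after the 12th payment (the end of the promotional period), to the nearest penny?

£6,874.41

Promo months 1–12 at r₀ = 5.1%/12 = 0.00425; months 13+ at r₁ = 24.5%/12 = 0.0204167.
After month 12: iterate B ← B·(1+r₀) − £1,200.00 for 12 months → £6,874.41.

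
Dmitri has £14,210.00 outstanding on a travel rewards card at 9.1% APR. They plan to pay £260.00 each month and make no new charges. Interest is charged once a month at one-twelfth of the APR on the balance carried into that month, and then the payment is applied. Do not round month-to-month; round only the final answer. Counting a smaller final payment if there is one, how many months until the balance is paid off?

71 payments

Monthly rate r = 9.1%/12 = 0.758333% = 0.00758333.
Recurrence: B ← B·(1+r) − £260.00.
Month 1: interest £107.76; balance after payment £14,057.76.
Month 2: interest £106.60; balance after payment £13,904.36.
Closed form: n = −ln(1 − rB₀/P)/ln(1+r) = −ln(0.58554)/ln(1.00758) ≈ 70.845, so the balance reaches zero during payment 71.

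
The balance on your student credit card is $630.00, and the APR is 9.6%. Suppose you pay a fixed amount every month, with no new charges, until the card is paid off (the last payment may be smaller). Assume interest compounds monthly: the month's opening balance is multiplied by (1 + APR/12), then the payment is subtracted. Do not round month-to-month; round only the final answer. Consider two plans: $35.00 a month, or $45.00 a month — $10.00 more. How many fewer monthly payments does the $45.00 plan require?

Monthly rate r = 9.6%/12 = 0.8% = 0.008.
At $35.00/mo: n = ⌈−ln(1 − rB₀/P)/ln(1+r)⌉ = 20 payments (last $18.00); total interest = total paid − $630.00 = $53.00.
At $45.00/mo: 15 payments (last $40.84); total interest $40.84.
Payments saved = 20 − 15 = 5.

5 fewer payments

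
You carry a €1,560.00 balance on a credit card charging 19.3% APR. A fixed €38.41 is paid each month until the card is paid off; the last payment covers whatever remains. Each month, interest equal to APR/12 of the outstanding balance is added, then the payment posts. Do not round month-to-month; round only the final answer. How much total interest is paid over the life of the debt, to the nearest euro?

€990

Monthly rate r = 19.3%/12 = 1.60833% = 0.0160833.
Payoff takes n = ⌈−ln(1 − rB₀/P)/ln(1+r)⌉ = ⌈66.376⌉ = 67 payments; the last is €14.51.
Total paid = 66·€38.41 + €14.51 = €2,549.57.
Total interest = total paid − principal = €2,549.57 − €1,560.00 = €989.57.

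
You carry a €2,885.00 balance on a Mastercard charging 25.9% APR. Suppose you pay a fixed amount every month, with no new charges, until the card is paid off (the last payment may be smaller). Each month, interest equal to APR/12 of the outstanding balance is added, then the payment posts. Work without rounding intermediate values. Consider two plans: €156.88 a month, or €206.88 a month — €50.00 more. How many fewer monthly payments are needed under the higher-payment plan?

7 fewer payments

Monthly rate r = 25.9%/12 = 2.15833% = 0.0215833.
At €156.88/mo: n = ⌈−ln(1 − rB₀/P)/ln(1+r)⌉ = 24 payments (last €107.34); total interest = total paid − €2,885.00 = €830.58.
At €206.88/mo: 17 payments (last €159.52); total interest €584.60.
Payments saved = 24 − 17 = 7.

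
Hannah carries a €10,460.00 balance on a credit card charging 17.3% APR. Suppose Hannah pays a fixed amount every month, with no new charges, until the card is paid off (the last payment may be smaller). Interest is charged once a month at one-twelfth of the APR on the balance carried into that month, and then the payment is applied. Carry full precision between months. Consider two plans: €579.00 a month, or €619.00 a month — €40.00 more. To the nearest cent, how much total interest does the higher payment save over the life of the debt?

€129.17

Monthly rate r = 17.3%/12 = 1.44167% = 0.0144167.
At €579.00/mo: n = ⌈−ln(1 − rB₀/P)/ln(1+r)⌉ = 22 payments (last €45.60); total interest = total paid − €10,460.00 = €1,744.60.
At €619.00/mo: 20 payments (last €314.43); total interest €1,615.43.
Interest saved = €1,744.60 − €1,615.43 = €129.17.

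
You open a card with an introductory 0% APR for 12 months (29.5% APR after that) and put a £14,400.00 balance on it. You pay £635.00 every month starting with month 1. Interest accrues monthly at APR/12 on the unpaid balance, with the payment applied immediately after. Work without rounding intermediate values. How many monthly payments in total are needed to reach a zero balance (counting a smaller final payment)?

Promo months 1–12 at r₀ = 0%/12 = 0; months 13+ at r₁ = 29.5%/12 = 0.0245833.
After month 12 (no interest yet): B = £14,400.00 − 12·£635.00 = £6,780.00.
Then at r₁ with £635.00/mo: n₂ = −ln(1 − r₁·B/P)/ln(1+r₁) ≈ 12.54 → 13 more payments.

25 payments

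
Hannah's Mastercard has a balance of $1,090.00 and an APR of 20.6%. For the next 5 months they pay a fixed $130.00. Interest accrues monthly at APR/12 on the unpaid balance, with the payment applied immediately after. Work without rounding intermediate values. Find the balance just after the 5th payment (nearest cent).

Monthly rate r = 20.6%/12 = 1.71667% = 0.0171667.
Each month: B ← B·(1+r) − $130.00.
Month 1: interest $18.71; balance after payment $978.71.
Month 2: interest $16.80; balance after payment $865.51.
Month 3: interest $14.86; balance after payment $750.37.
Month 4: interest $12.88; balance after payment $633.25.
Month 5: interest $10.87; balance after payment $514.12.

$514.12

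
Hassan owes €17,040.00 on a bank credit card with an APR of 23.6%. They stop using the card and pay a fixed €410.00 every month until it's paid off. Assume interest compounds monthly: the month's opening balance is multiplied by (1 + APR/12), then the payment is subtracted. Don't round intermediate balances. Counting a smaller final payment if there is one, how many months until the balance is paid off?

88 months

Monthly rate r = 23.6%/12 = 1.96667% = 0.0196667.
Recurrence: B ← B·(1+r) − €410.00.
Month 1: interest €335.12; balance after payment €16,965.12.
Month 2: interest €333.65; balance after payment €16,888.77.
Closed form: n = −ln(1 − rB₀/P)/ln(1+r) = −ln(0.18263)/ln(1.01967) ≈ 87.302, so the balance reaches zero during payment 88.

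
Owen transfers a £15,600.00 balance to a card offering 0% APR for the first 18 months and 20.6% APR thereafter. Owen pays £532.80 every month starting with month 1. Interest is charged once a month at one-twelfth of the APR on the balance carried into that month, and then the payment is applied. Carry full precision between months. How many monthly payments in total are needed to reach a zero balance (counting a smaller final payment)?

31 payments

Promo months 1–18 at r₀ = 0%/12 = 0; months 19+ at r₁ = 20.6%/12 = 0.0171667.
After month 18 (no interest yet): B = £15,600.00 − 18·£532.80 = £6,009.60.
Then at r₁ with £532.80/mo: n₂ = −ln(1 − r₁·B/P)/ln(1+r₁) ≈ 12.64 → 13 more payments.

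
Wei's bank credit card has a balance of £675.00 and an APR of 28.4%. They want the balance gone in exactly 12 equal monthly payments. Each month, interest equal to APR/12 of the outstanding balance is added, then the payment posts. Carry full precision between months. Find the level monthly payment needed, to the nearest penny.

£65.27

Monthly rate r = 28.4%/12 = 2.36667% = 0.0236667.
Level-payment amortization: P = B₀·r / (1 − (1+r)^(−n)) = 675.00·0.0236667 / (1 − 1.02367^(−12)).
Denominator 1 − (1+r)^(−12) = 0.244738652.
P = 15.975 / 0.244738652 ≈ 65.27.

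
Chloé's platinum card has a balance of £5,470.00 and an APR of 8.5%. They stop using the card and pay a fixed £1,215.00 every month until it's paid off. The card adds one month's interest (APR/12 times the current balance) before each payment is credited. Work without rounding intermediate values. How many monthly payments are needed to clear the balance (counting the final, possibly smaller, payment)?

5 payments

Monthly rate r = 8.5%/12 = 0.708333% = 0.00708333.
Recurrence: B ← B·(1+r) − £1,215.00.
Month 1: interest £38.75; balance after payment £4,293.75.
Month 2: interest £30.41; balance after payment £3,109.16.
Month 3: interest £22.02; balance after payment £1,916.18.
Month 4: interest £13.57; balance after payment £714.76.
Month 5: interest £5.06; balance after payment £0.00.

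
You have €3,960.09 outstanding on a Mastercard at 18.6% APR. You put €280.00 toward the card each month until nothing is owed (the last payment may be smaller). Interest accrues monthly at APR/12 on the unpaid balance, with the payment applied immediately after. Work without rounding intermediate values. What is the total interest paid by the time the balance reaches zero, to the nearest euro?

€545

Monthly rate r = 18.6%/12 = 1.55% = 0.0155.
Payoff takes n = ⌈−ln(1 − rB₀/P)/ln(1+r)⌉ = ⌈16.089⌉ = 17 payments; the last is €24.99.
Total paid = 16·€280.00 + €24.99 = €4,504.99.
Total interest = total paid − principal = €4,504.99 − €3,960.09 = €544.90.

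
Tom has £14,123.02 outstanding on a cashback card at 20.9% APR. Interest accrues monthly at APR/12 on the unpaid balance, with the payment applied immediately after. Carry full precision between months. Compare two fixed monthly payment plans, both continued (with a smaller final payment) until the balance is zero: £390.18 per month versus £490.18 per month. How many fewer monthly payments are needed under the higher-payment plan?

17 fewer payments

Monthly rate r = 20.9%/12 = 1.74167% = 0.0174167.
At £390.18/mo: n = ⌈−ln(1 − rB₀/P)/ln(1+r)⌉ = 58 payments (last £253.29); total interest = total paid − £14,123.02 = £8,370.53.
At £490.18/mo: 41 payments (last £174.11); total interest £5,658.29.
Payments saved = 58 − 41 = 17.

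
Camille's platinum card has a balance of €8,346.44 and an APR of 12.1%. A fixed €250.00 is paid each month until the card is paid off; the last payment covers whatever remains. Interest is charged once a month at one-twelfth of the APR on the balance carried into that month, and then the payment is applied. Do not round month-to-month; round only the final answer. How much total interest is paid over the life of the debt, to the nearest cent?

€1,881.01

Monthly rate r = 12.1%/12 = 1.00833% = 0.0100833.
Payoff takes n = ⌈−ln(1 − rB₀/P)/ln(1+r)⌉ = ⌈40.909⌉ = 41 payments; the last is €227.45.
Total paid = 40·€250.00 + €227.45 = €10,227.45.
Total interest = total paid − principal = €10,227.45 − €8,346.44 = €1,881.01.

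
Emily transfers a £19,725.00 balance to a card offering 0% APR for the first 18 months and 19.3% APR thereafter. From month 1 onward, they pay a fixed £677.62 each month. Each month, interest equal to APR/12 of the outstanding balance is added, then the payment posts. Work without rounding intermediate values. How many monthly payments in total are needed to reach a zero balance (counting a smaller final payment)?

31 payments

Promo months 1–18 at r₀ = 0%/12 = 0; months 19+ at r₁ = 19.3%/12 = 0.0160833.
After month 18 (no interest yet): B = £19,725.00 − 18·£677.62 = £7,527.84.
Then at r₁ with £677.62/mo: n₂ = −ln(1 − r₁·B/P)/ln(1+r₁) ≈ 12.34 → 13 more payments.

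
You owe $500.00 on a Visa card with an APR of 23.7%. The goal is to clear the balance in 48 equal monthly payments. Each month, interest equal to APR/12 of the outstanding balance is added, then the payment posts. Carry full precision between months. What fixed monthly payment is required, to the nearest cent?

$16.22

Monthly rate r = 23.7%/12 = 1.975% = 0.01975.
Level-payment amortization: P = B₀·r / (1 − (1+r)^(−n)) = 500.00·0.01975 / (1 − 1.01975^(−48)).
Denominator 1 − (1+r)^(−48) = 0.608887471.
P = 9.875 / 0.608887471 ≈ 16.22.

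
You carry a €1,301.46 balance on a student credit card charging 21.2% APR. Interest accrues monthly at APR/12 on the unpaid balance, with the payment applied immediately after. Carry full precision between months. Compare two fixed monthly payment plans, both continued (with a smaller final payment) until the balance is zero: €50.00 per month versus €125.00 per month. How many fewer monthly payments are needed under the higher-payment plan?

24 fewer payments

Monthly rate r = 21.2%/12 = 1.76667% = 0.0176667.
At €50.00/mo: n = ⌈−ln(1 − rB₀/P)/ln(1+r)⌉ = 36 payments (last €8.55); total interest = total paid − €1,301.46 = €457.09.
At €125.00/mo: 12 payments (last €76.14); total interest €149.68.
Payments saved = 36 − 12 = 24.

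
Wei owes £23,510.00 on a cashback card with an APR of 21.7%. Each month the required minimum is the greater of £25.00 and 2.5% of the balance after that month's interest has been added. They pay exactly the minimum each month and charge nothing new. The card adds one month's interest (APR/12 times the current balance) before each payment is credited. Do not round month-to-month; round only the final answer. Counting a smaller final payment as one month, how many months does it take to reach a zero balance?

Monthly rate r = 21.7%/12 = 1.80833% = 0.0180833.
While 2.5% of the post-interest balance exceeds £25.00, each month B ← (B·(1+r))·(1 − 0.025), i.e. B shrinks by the factor (1+r)·0.975 = 0.99263.
This holds for months 1–430. Entering month 431 the balance is £977.39; 2.5% of the post-interest balance is now below £25.00, so the flat £25.00 minimum applies from here.
From month 431 a fixed £25.00 at rate r clears £977.39 in 69 more payments. Total: 430 + 69 = 499 months.

499 months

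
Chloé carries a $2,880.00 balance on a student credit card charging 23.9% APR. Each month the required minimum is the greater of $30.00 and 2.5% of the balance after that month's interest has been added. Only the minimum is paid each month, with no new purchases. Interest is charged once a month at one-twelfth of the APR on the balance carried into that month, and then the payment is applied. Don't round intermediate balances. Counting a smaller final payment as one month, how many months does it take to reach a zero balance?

Monthly rate r = 23.9%/12 = 1.99167% = 0.0199167.
While 2.5% of the post-interest balance exceeds $30.00, each month B ← (B·(1+r))·(1 − 0.025), i.e. B shrinks by the factor (1+r)·0.975 = 0.99442.
This holds for months 1–160. Entering month 161 the balance is $1,176.20; 2.5% of the post-interest balance is now below $30.00, so the flat $30.00 minimum applies from here.
From month 161 a fixed $30.00 at rate r clears $1,176.20 in 77 more payments. Total: 160 + 77 = 237 months.

237 months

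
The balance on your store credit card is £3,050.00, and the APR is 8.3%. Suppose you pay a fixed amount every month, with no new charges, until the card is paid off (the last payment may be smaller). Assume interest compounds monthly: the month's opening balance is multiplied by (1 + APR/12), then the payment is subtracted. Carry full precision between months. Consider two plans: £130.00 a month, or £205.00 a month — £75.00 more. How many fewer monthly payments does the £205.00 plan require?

10 fewer payments

Monthly rate r = 8.3%/12 = 0.691667% = 0.00691667.
At £130.00/mo: n = ⌈−ln(1 − rB₀/P)/ln(1+r)⌉ = 26 payments (last £89.58); total interest = total paid − £3,050.00 = £289.58.
At £205.00/mo: 16 payments (last £154.85); total interest £179.85.
Payments saved = 26 − 16 = 10.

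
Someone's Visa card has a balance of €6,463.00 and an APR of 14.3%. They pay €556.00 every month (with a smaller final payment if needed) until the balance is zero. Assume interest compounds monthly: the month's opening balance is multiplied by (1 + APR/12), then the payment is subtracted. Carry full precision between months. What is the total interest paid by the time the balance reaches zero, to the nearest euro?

€536

Monthly rate r = 14.3%/12 = 1.19167% = 0.0119167.
Payoff takes n = ⌈−ln(1 − rB₀/P)/ln(1+r)⌉ = ⌈12.587⌉ = 13 payments; the last is €326.97.
Total paid = 12·€556.00 + €326.97 = €6,998.97.
Total interest = total paid − principal = €6,998.97 − €6,463.00 = €535.97.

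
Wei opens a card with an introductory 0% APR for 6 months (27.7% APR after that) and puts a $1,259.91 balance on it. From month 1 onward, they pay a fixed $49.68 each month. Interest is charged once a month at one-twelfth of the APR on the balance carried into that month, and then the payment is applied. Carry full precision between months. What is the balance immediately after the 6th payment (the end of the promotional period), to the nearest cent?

$961.83

Promo months 1–6 at r₀ = 0%/12 = 0; months 7+ at r₁ = 27.7%/12 = 0.0230833.
After month 6 (no interest yet): B = $1,259.91 − 6·$49.68 = $961.83.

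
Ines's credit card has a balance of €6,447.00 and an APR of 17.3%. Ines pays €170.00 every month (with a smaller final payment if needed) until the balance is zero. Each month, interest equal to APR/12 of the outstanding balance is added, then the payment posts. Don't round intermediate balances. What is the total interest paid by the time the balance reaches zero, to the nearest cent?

€2,950.92

Monthly rate r = 17.3%/12 = 1.44167% = 0.0144167.
Payoff takes n = ⌈−ln(1 − rB₀/P)/ln(1+r)⌉ = ⌈55.280⌉ = 56 payments; the last is €47.92.
Total paid = 55·€170.00 + €47.92 = €9,397.92.
Total interest = total paid − principal = €9,397.92 − €6,447.00 = €2,950.92.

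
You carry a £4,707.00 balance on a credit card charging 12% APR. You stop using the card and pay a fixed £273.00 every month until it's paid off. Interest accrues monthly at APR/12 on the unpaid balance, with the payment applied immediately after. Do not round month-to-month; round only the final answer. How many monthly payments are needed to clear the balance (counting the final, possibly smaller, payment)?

20 months

Monthly rate r = 12%/12 = 1% = 0.01.
Recurrence: B ← B·(1+r) − £273.00.
Month 1: interest £47.07; balance after payment £4,481.07.
Month 2: interest £44.81; balance after payment £4,252.88.
Closed form: n = −ln(1 − rB₀/P)/ln(1+r) = −ln(0.82758)/ln(1.01) ≈ 19.019, so the balance reaches zero during payment 20.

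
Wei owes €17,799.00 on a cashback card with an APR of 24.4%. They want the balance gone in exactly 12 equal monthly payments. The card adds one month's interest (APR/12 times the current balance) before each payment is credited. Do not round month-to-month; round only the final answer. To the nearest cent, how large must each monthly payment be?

€1,686.51

Monthly rate r = 24.4%/12 = 2.03333% = 0.0203333.
Level-payment amortization: P = B₀·r / (1 − (1+r)^(−n)) = 17799.00·0.0203333 / (1 − 1.02033^(−12)).
Denominator 1 − (1+r)^(−12) = 0.214592396.
P = 361.913 / 0.214592396 ≈ 1686.51.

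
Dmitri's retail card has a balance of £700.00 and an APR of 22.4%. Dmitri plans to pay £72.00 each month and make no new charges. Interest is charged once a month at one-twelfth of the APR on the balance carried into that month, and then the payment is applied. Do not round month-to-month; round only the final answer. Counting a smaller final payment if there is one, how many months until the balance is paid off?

11 payments

Monthly rate r = 22.4%/12 = 1.86667% = 0.0186667.
Recurrence: B ← B·(1+r) − £72.00.
Month 1: interest £13.07; balance after payment £641.07.
Month 2: interest £11.97; balance after payment £581.03.
Closed form: n = −ln(1 − rB₀/P)/ln(1+r) = −ln(0.81852)/ln(1.01867) ≈ 10.828, so the balance reaches zero during payment 11.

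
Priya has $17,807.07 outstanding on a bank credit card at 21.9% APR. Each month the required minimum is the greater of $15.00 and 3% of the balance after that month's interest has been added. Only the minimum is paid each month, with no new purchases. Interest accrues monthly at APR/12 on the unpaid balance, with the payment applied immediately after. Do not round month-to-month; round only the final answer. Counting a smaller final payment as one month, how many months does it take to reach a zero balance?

Monthly rate r = 21.9%/12 = 1.825% = 0.01825.
While 3% of the post-interest balance exceeds $15.00, each month B ← (B·(1+r))·(1 − 0.03), i.e. B shrinks by the factor (1+r)·0.97 = 0.9877.
This holds for months 1–291. Entering month 292 the balance is $486.19; 3% of the post-interest balance is now below $15.00, so the flat $15.00 minimum applies from here.
From month 292 a fixed $15.00 at rate r clears $486.19 in 50 more payments. Total: 291 + 50 = 341 months.

341 months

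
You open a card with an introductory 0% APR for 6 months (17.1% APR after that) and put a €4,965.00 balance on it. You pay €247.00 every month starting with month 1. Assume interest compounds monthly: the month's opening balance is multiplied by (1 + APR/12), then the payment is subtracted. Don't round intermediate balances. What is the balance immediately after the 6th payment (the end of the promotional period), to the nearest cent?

Promo months 1–6 at r₀ = 0%/12 = 0; months 7+ at r₁ = 17.1%/12 = 0.01425.
After month 6 (no interest yet): B = €4,965.00 − 6·€247.00 = €3,483.00.

€3,483.00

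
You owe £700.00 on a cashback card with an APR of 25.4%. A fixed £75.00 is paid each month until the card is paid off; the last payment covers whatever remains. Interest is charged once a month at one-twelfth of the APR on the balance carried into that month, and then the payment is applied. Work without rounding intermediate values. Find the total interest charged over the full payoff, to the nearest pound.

Monthly rate r = 25.4%/12 = 2.11667% = 0.0211667.
Payoff takes n = ⌈−ln(1 − rB₀/P)/ln(1+r)⌉ = ⌈10.508⌉ = 11 payments; the last is £38.28.
Total paid = 10·£75.00 + £38.28 = £788.28.
Total interest = total paid − principal = £788.28 − £700.00 = £88.28.

£88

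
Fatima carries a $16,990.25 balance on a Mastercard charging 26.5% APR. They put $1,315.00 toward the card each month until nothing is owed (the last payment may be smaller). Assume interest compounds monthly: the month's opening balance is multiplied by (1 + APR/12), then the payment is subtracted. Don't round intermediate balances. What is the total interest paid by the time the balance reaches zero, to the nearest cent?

$3,236.66

Monthly rate r = 26.5%/12 = 2.20833% = 0.0220833.
Payoff takes n = ⌈−ln(1 − rB₀/P)/ln(1+r)⌉ = ⌈15.379⌉ = 16 payments; the last is $501.91.
Total paid = 15·$1,315.00 + $501.91 = $20,226.91.
Total interest = total paid − principal = $20,226.91 − $16,990.25 = $3,236.66.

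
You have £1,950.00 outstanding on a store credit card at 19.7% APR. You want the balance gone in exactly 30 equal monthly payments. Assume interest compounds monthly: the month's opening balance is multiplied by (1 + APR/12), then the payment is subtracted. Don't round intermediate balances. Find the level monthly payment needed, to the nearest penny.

£82.84

Monthly rate r = 19.7%/12 = 1.64167% = 0.0164167.
Level-payment amortization: P = B₀·r / (1 − (1+r)^(−n)) = 1950.00·0.0164167 / (1 − 1.01642^(−30)).
Denominator 1 − (1+r)^(−30) = 0.386454653.
P = 32.0125 / 0.386454653 ≈ 82.84.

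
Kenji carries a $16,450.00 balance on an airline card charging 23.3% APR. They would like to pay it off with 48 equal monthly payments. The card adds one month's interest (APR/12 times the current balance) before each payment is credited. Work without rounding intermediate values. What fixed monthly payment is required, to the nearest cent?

$529.95

Monthly rate r = 23.3%/12 = 1.94167% = 0.0194167.
Level-payment amortization: P = B₀·r / (1 − (1+r)^(−n)) = 16450.00·0.0194167 / (1 − 1.01942^(−48)).
Denominator 1 − (1+r)^(−48) = 0.602701455.
P = 319.404 / 0.602701455 ≈ 529.95.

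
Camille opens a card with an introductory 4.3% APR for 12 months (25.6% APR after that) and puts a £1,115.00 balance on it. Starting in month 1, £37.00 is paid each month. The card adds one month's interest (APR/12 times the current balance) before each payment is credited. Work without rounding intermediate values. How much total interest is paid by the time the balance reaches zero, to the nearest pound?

£254

Promo months 1–12 at r₀ = 4.3%/12 = 0.00358333; months 13+ at r₁ = 25.6%/12 = 0.0213333.
After month 12: iterate B ← B·(1+r₀) − £37.00 for 12 months → £711.05.
Then at r₁ with £37.00/mo: n₂ = −ln(1 − r₁·B/P)/ln(1+r₁) ≈ 24.99 → 25 more payments.
Total paid = 36·£37.00 + £36.76 = £1,368.76; interest = £1,368.76 − £1,115.00 = £253.76.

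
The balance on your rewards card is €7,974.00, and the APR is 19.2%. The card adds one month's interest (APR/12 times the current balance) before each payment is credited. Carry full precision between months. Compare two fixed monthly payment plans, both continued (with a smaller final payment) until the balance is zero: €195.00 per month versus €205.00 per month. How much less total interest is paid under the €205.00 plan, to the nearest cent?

Monthly rate r = 19.2%/12 = 1.6% = 0.016.
At €195.00/mo: n = ⌈−ln(1 − rB₀/P)/ln(1+r)⌉ = 67 payments (last €177.96); total interest = total paid − €7,974.00 = €5,073.96.
At €205.00/mo: 62 payments (last €71.95); total interest €4,602.95.
Interest saved = €5,073.96 − €4,602.95 = €471.01.

€471.01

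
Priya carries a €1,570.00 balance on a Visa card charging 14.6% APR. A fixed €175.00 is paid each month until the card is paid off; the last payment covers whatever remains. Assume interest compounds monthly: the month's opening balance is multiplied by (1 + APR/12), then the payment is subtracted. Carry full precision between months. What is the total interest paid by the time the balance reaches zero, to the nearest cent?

€102.83

Monthly rate r = 14.6%/12 = 1.21667% = 0.0121667.
Payoff takes n = ⌈−ln(1 − rB₀/P)/ln(1+r)⌉ = ⌈9.558⌉ = 10 payments; the last is €97.83.
Total paid = 9·€175.00 + €97.83 = €1,672.83.
Total interest = total paid − principal = €1,672.83 − €1,570.00 = €102.83.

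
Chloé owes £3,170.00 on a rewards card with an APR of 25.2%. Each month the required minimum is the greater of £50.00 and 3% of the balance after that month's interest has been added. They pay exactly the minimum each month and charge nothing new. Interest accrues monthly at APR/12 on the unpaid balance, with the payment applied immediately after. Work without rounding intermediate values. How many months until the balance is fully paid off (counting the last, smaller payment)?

Monthly rate r = 25.2%/12 = 2.1% = 0.021.
While 3% of the post-interest balance exceeds £50.00, each month B ← (B·(1+r))·(1 − 0.03), i.e. B shrinks by the factor (1+r)·0.97 = 0.99037.
This holds for months 1–69. Entering month 70 the balance is £1,625.87; 3% of the post-interest balance is now below £50.00, so the flat £50.00 minimum applies from here.
From month 70 a fixed £50.00 at rate r clears £1,625.87 in 56 more payments. Total: 69 + 56 = 125 months.

125 months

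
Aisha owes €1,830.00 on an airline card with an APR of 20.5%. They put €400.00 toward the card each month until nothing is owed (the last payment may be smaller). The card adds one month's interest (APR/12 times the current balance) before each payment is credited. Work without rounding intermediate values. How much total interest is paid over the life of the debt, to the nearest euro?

€92

Monthly rate r = 20.5%/12 = 1.70833% = 0.0170833.
Payoff takes n = ⌈−ln(1 − rB₀/P)/ln(1+r)⌉ = ⌈4.804⌉ = 5 payments; the last is €322.23.
Total paid = 4·€400.00 + €322.23 = €1,922.23.
Total interest = total paid − principal = €1,922.23 − €1,830.00 = €92.23.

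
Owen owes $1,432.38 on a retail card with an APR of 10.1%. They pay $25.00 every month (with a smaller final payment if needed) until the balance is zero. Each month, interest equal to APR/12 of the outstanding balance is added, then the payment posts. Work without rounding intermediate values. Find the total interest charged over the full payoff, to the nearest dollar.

Monthly rate r = 10.1%/12 = 0.841667% = 0.00841667.
Payoff takes n = ⌈−ln(1 − rB₀/P)/ln(1+r)⌉ = ⌈78.535⌉ = 79 payments; the last is $13.39.
Total paid = 78·$25.00 + $13.39 = $1,963.39.
Total interest = total paid − principal = $1,963.39 − $1,432.38 = $531.01.

$531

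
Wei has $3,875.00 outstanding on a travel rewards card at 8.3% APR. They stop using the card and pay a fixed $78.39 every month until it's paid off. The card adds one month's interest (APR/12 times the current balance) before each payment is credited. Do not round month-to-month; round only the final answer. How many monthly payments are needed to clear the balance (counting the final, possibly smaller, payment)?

Monthly rate r = 8.3%/12 = 0.691667% = 0.00691667.
Recurrence: B ← B·(1+r) − $78.39.
Month 1: interest $26.80; balance after payment $3,823.41.
Month 2: interest $26.45; balance after payment $3,771.47.
Closed form: n = −ln(1 − rB₀/P)/ln(1+r) = −ln(0.65809)/ln(1.00692) ≈ 60.702, so the balance reaches zero during payment 61.

61 months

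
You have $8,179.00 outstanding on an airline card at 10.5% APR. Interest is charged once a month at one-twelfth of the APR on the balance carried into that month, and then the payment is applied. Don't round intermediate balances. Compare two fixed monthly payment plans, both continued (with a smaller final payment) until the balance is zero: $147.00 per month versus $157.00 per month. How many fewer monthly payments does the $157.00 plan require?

Monthly rate r = 10.5%/12 = 0.875% = 0.00875.
At $147.00/mo: n = ⌈−ln(1 − rB₀/P)/ln(1+r)⌉ = 77 payments (last $85.71); total interest = total paid − $8,179.00 = $3,078.71.
At $157.00/mo: 70 payments (last $133.10); total interest $2,787.10.
Payments saved = 77 − 70 = 7.

7 fewer payments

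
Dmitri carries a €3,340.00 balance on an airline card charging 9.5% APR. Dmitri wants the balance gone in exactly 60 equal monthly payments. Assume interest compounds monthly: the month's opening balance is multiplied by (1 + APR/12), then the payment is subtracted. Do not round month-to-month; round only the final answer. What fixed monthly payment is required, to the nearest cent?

€70.15

Monthly rate r = 9.5%/12 = 0.791667% = 0.00791667.
Level-payment amortization: P = B₀·r / (1 − (1+r)^(−n)) = 3340.00·0.00791667 / (1 − 1.00792^(−60)).
Denominator 1 − (1+r)^(−60) = 0.376950716.
P = 26.4417 / 0.376950716 ≈ 70.15.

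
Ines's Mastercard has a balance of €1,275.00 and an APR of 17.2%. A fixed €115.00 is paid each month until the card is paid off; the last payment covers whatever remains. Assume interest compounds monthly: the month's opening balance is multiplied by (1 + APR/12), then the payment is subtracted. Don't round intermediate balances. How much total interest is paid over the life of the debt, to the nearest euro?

€124

Monthly rate r = 17.2%/12 = 1.43333% = 0.0143333.
Payoff takes n = ⌈−ln(1 − rB₀/P)/ln(1+r)⌉ = ⌈12.160⌉ = 13 payments; the last is €18.54.
Total paid = 12·€115.00 + €18.54 = €1,398.54.
Total interest = total paid − principal = €1,398.54 − €1,275.00 = €123.54.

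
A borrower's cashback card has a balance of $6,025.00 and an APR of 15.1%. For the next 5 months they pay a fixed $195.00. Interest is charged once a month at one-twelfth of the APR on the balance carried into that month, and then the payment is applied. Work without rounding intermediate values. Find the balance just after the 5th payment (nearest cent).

$5,413.89

Monthly rate r = 15.1%/12 = 1.25833% = 0.0125833.
Each month: B ← B·(1+r) − $195.00.
Month 1: interest $75.81; balance after payment $5,905.81.
Month 2: interest $74.31; balance after payment $5,785.13.
Month 3: interest $72.80; balance after payment $5,662.93.
Month 4: interest $71.26; balance after payment $5,539.18.
Month 5: interest $69.70; balance after payment $5,413.89.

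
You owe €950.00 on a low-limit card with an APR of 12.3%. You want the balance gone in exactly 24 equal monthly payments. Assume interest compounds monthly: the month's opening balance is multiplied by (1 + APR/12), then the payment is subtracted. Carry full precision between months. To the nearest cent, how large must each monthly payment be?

€44.85

Monthly rate r = 12.3%/12 = 1.025% = 0.01025.
Level-payment amortization: P = B₀·r / (1 − (1+r)^(−n)) = 950.00·0.01025 / (1 − 1.01025^(−24)).
Denominator 1 − (1+r)^(−24) = 0.217098038.
P = 9.7375 / 0.217098038 ≈ 44.85.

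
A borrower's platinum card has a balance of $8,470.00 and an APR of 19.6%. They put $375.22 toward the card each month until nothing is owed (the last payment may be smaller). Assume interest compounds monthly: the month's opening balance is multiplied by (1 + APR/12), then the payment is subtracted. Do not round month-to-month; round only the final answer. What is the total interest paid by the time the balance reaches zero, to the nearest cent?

Monthly rate r = 19.6%/12 = 1.63333% = 0.0163333.
Payoff takes n = ⌈−ln(1 − rB₀/P)/ln(1+r)⌉ = ⌈28.391⌉ = 29 payments; the last is $147.42.
Total paid = 28·$375.22 + $147.42 = $10,653.58.
Total interest = total paid − principal = $10,653.58 − $8,470.00 = $2,183.58.

$2,183.58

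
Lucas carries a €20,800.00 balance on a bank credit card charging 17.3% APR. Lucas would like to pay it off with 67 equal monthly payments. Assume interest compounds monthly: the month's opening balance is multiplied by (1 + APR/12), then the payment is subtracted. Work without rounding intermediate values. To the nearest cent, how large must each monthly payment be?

€486.22

Monthly rate r = 17.3%/12 = 1.44167% = 0.0144167.
Level-payment amortization: P = B₀·r / (1 − (1+r)^(−n)) = 20800.00·0.0144167 / (1 − 1.01442^(−67)).
Denominator 1 − (1+r)^(−67) = 0.61673178.
P = 299.867 / 0.61673178 ≈ 486.22.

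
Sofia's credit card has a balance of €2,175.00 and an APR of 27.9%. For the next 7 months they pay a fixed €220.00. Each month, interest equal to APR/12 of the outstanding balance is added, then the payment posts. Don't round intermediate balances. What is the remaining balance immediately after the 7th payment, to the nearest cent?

Monthly rate r = 27.9%/12 = 2.325% = 0.02325.
Each month: B ← B·(1+r) − €220.00.
Month 1: interest €50.57; balance after payment €2,005.57.
Month 2: interest €46.63; balance after payment €1,832.20.
Month 3: interest €42.60; balance after payment €1,654.80.
Month 4: interest €38.47; balance after payment €1,473.27.
Month 5: interest €34.25; balance after payment €1,287.52.
Month 6: interest €29.93; balance after payment €1,097.46.
Month 7: interest €25.52; balance after payment €902.98.

€902.98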